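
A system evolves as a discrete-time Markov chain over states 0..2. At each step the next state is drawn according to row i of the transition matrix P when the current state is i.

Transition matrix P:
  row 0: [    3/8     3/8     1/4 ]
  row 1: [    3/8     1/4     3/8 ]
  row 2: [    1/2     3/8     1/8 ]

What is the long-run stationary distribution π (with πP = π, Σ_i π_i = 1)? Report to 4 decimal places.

π = [0.4074, 0.3333, 0.2593]

Balance equations π_j = Σ_i π_i·P[i][j]:
  π_0 = 3/8·π_0 + 3/8·π_1 + 1/2·π_2
  π_1 = 3/8·π_0 + 1/4·π_1 + 3/8·π_2
  normalize: π_0 + π_1 + π_2 = 1
Solving the linear system gives exactly π = [11/27, 1/3, 7/27].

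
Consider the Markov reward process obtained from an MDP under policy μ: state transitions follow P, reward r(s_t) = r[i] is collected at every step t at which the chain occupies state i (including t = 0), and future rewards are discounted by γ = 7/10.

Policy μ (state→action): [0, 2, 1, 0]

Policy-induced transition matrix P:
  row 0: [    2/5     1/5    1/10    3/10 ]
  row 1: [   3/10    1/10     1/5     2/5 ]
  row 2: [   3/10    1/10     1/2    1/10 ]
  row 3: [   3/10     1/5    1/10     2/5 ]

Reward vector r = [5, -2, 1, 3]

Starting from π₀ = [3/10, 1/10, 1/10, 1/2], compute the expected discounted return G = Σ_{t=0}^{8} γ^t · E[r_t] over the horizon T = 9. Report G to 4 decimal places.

G = 8.3168

t=0: π = [0.3000, 0.1000, 0.1000, 0.5000], E[r] = 2.9000, γ^t·E[r] = 2.900000, running G = 2.900000
t=1: π = [0.3300, 0.1800, 0.1500, 0.3400], E[r] = 2.4600, γ^t·E[r] = 1.722000, running G = 4.622000
t=2: π = [0.3330, 0.1670, 0.1780, 0.3220], E[r] = 2.4750, γ^t·E[r] = 1.212750, running G = 5.834750
t=3: π = [0.3333, 0.1655, 0.1879, 0.3133], E[r] = 2.4633, γ^t·E[r] = 0.844912, running G = 6.679662
t=4: π = [0.3333, 0.1647, 0.1917, 0.3103], E[r] = 2.4599, γ^t·E[r] = 0.590632, running G = 7.270293
t=5: π = [0.3333, 0.1644, 0.1932, 0.3092], E[r] = 2.4586, γ^t·E[r] = 0.413209, running G = 7.683502
t=6: π = [0.3333, 0.1642, 0.1937, 0.3087], E[r] = 2.4580, γ^t·E[r] = 0.289185, running G = 7.972687
t=7: π = [0.3333, 0.1642, 0.1939, 0.3086], E[r] = 2.4578, γ^t·E[r] = 0.202413, running G = 8.175100
t=8: π = [0.3333, 0.1642, 0.1940, 0.3085], E[r] = 2.4578, γ^t·E[r] = 0.141685, running G = 8.316785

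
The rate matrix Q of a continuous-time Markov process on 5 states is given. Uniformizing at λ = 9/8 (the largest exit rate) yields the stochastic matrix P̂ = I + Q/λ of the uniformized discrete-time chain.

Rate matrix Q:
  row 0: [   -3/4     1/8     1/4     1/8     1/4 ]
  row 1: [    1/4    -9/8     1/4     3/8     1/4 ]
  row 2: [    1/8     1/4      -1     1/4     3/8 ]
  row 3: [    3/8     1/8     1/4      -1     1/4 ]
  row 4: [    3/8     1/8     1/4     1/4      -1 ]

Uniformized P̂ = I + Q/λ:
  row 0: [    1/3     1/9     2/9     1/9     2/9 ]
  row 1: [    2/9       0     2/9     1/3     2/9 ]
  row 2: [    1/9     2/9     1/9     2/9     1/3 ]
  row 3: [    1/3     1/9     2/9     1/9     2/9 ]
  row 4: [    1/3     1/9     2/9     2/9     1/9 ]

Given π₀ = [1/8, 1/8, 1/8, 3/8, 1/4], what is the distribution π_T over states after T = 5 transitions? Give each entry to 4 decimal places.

t=0: π = [0.1250, 0.1250, 0.1250, 0.3750, 0.2500]
t=1: π = [0.2917, 0.1111, 0.2083, 0.1806, 0.2083]
t=2: π = [0.2747, 0.1219, 0.1991, 0.1821, 0.2222]
t=3: π = [0.2755, 0.1197, 0.2001, 0.1850, 0.2197]
t=4: π = [0.2756, 0.1200, 0.2000, 0.1843, 0.2201]
t=5: π = [0.2756, 0.1200, 0.2000, 0.1845, 0.2200]

π = [0.2756, 0.1200, 0.2000, 0.1845, 0.2200]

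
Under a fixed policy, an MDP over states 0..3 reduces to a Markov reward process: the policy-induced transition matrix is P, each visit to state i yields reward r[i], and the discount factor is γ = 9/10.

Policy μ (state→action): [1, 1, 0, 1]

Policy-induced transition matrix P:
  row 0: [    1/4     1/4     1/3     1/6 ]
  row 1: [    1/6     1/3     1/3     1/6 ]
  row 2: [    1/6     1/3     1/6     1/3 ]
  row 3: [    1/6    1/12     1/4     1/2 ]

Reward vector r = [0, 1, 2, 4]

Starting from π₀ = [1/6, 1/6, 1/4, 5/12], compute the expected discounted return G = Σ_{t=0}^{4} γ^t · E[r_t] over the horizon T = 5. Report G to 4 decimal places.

t=0: π = [0.1667, 0.1667, 0.2500, 0.4167], E[r] = 2.3333, γ^t·E[r] = 2.333333, running G = 2.333333
t=1: π = [0.1806, 0.2153, 0.2569, 0.3472], E[r] = 2.1181, γ^t·E[r] = 1.906250, running G = 4.239583
t=2: π = [0.1817, 0.2315, 0.2616, 0.3252], E[r] = 2.0556, γ^t·E[r] = 1.665000, running G = 5.904583
t=3: π = [0.1818, 0.2369, 0.2626, 0.3187], E[r] = 2.0368, γ^t·E[r] = 1.484859, running G = 7.389443
t=4: π = [0.1818, 0.2385, 0.2630, 0.3167], E[r] = 2.0312, γ^t·E[r] = 1.332656, running G = 8.722098

G = 8.7221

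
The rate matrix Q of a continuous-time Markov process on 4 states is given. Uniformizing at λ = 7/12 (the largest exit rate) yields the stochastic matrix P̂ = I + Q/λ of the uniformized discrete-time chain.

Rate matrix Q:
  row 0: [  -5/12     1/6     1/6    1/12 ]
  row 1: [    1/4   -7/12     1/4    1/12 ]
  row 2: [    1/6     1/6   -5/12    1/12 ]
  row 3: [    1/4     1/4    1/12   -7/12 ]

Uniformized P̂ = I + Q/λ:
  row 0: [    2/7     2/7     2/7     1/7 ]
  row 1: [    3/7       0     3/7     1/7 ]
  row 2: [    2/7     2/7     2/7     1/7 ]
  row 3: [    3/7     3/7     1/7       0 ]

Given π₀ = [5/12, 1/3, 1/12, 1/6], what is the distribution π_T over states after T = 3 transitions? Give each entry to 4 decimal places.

t=0: π = [0.4167, 0.3333, 0.0833, 0.1667]
t=1: π = [0.3571, 0.2143, 0.3095, 0.1190]
t=2: π = [0.3333, 0.2415, 0.2993, 0.1259]
t=3: π = [0.3382, 0.2347, 0.3022, 0.1249]

π = [0.3382, 0.2347, 0.3022, 0.1249]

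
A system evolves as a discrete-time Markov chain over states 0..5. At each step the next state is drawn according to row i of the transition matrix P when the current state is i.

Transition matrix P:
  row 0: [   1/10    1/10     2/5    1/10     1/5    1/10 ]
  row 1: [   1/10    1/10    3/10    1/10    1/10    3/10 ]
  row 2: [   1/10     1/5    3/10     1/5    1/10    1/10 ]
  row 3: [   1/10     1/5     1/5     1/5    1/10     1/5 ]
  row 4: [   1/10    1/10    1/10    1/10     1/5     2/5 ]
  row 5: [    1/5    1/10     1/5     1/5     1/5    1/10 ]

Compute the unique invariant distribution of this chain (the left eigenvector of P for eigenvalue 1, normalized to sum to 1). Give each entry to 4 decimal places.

Balance equations π_j = Σ_i π_i·P[i][j]:
  π_0 = 1/10·π_0 + 1/10·π_1 + 1/10·π_2 + 1/10·π_3 + 1/10·π_4 + 1/5·π_5
  π_1 = 1/10·π_0 + 1/10·π_1 + 1/5·π_2 + 1/5·π_3 + 1/10·π_4 + 1/10·π_5
  π_2 = 2/5·π_0 + 3/10·π_1 + 3/10·π_2 + 1/5·π_3 + 1/10·π_4 + 1/5·π_5
  π_3 = 1/10·π_0 + 1/10·π_1 + 1/5·π_2 + 1/5·π_3 + 1/10·π_4 + 1/5·π_5
  π_4 = 1/5·π_0 + 1/10·π_1 + 1/10·π_2 + 1/10·π_3 + 1/5·π_4 + 1/5·π_5
  normalize: π_0 + π_1 + π_2 + π_3 + π_4 + π_5 = 1
Solving the linear system gives exactly π = [3867/32560, 125/888, 8079/32560, 15583/97680, 1289/8880, 611/3256].

π = [0.1188, 0.1408, 0.2481, 0.1595, 0.1452, 0.1877]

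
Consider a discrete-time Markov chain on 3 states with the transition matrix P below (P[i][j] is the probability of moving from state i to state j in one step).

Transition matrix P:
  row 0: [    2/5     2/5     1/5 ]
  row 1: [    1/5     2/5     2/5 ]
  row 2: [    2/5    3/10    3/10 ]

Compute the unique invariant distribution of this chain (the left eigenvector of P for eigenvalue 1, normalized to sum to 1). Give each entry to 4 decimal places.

π = [0.3261, 0.3696, 0.3043]

Balance equations π_j = Σ_i π_i·P[i][j]:
  π_0 = 2/5·π_0 + 1/5·π_1 + 2/5·π_2
  π_1 = 2/5·π_0 + 2/5·π_1 + 3/10·π_2
  normalize: π_0 + π_1 + π_2 = 1
Solving the linear system gives exactly π = [15/46, 17/46, 7/23].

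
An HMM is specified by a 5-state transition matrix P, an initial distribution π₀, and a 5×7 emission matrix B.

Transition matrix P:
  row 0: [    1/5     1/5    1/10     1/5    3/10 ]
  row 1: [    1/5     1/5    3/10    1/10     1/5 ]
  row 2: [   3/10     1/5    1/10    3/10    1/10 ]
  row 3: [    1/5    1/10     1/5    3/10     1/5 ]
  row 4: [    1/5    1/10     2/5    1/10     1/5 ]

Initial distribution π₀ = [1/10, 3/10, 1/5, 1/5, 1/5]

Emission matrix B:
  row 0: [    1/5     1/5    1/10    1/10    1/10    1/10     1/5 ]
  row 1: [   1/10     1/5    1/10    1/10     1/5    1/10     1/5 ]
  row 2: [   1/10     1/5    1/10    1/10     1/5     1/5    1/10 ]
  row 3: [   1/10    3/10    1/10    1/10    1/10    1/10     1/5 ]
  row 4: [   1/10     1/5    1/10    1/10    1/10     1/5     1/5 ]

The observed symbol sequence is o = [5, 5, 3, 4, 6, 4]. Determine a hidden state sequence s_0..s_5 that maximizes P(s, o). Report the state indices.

t=0: δ = [1.000e-02, 3.000e-02, 4.000e-02, 2.000e-02, 4.000e-02]  (obs o_0=5)
t=1: δ = [1.200e-03, 8.000e-04, 3.200e-03, 1.200e-03, 1.600e-03]  ψ = [2, 2, 4, 2, 4]  (obs o_1=5)
t=2: δ = [9.600e-05, 6.400e-05, 6.400e-05, 9.600e-05, 3.600e-05]  ψ = [2, 2, 4, 2, 0]  (obs o_2=3)
t=3: δ = [1.920e-06, 3.840e-06, 3.840e-06, 2.880e-06, 2.880e-06]  ψ = [0, 0, 1, 3, 0]  (obs o_3=4)
t=4: δ = [2.304e-07, 1.536e-07, 1.152e-07, 2.304e-07, 1.536e-07]  ψ = [2, 1, 1, 2, 1]  (obs o_4=6)
t=5: δ = [4.608e-09, 9.216e-09, 1.229e-08, 6.912e-09, 6.912e-09]  ψ = [0, 0, 4, 3, 0]  (obs o_5=4)
backtrack: best end state = 2; path = [4, 2, 0, 1, 4, 2]

path = [4, 2, 0, 1, 4, 2]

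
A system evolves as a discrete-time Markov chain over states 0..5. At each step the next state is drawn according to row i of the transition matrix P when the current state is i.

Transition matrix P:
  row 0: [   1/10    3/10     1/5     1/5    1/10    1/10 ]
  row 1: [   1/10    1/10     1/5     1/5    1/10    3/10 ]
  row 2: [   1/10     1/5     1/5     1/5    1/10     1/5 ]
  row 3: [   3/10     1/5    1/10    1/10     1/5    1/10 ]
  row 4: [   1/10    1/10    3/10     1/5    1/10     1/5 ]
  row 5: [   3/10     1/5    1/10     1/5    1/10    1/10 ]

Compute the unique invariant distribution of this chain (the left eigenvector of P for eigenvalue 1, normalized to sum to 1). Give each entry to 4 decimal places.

π = [0.1697, 0.1865, 0.1770, 0.1818, 0.1182, 0.1668]

Balance equations π_j = Σ_i π_i·P[i][j]:
  π_0 = 1/10·π_0 + 1/10·π_1 + 1/10·π_2 + 3/10·π_3 + 1/10·π_4 + 3/10·π_5
  π_1 = 3/10·π_0 + 1/10·π_1 + 1/5·π_2 + 1/5·π_3 + 1/10·π_4 + 1/5·π_5
  π_2 = 1/5·π_0 + 1/5·π_1 + 1/5·π_2 + 1/10·π_3 + 3/10·π_4 + 1/10·π_5
  π_3 = 1/5·π_0 + 1/5·π_1 + 1/5·π_2 + 1/10·π_3 + 1/5·π_4 + 1/5·π_5
  π_4 = 1/10·π_0 + 1/10·π_1 + 1/10·π_2 + 1/5·π_3 + 1/10·π_4 + 1/10·π_5
  normalize: π_0 + π_1 + π_2 + π_3 + π_4 + π_5 = 1
Solving the linear system gives exactly π = [5741/33825, 1147/6150, 11971/67650, 2/11, 13/110, 2257/13530].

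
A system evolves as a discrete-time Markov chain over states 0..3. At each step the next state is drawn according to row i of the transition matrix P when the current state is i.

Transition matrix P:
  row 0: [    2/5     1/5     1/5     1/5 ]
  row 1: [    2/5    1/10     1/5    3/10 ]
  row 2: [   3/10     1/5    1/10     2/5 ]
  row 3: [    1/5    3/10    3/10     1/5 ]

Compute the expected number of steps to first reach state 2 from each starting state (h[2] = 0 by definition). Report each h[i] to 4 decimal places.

h = [4.5041, 4.4628, 0.0000, 4.0496]

First-step conditioning: h[2] = 0; for i ≠ 2, h[i] = 1 + Σ_k P[i][k]·h[k].
  h[0] = 1 + 2/5·h[0] + 1/5·h[1] + 1/5·h[3]
  h[1] = 1 + 2/5·h[0] + 1/10·h[1] + 3/10·h[3]
  h[3] = 1 + 1/5·h[0] + 3/10·h[1] + 1/5·h[3]
Solving the 3×3 linear system over states ≠ 2 gives exactly h = [545/121, 540/121, 0, 490/121] (h[2] = 0 is the target).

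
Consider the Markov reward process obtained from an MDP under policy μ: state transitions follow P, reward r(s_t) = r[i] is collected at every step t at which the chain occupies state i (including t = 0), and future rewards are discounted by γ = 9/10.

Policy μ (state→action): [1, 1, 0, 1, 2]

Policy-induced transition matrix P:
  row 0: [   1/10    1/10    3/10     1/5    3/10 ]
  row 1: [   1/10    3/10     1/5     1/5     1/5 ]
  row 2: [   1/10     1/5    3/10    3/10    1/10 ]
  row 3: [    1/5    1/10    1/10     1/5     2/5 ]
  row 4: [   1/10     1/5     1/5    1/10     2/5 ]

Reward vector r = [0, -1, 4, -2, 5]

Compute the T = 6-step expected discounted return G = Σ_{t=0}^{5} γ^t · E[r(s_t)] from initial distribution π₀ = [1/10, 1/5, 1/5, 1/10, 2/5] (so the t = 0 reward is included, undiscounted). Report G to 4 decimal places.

t=0: π = [0.1000, 0.2000, 0.2000, 0.1000, 0.4000], E[r] = 2.4000, γ^t·E[r] = 2.400000, running G = 2.400000
t=1: π = [0.1100, 0.2000, 0.2200, 0.1800, 0.2900], E[r] = 1.7700, γ^t·E[r] = 1.593000, running G = 3.993000
t=2: π = [0.1180, 0.1910, 0.2150, 0.1930, 0.2830], E[r] = 1.6980, γ^t·E[r] = 1.375380, running G = 5.368380
t=3: π = [0.1193, 0.1880, 0.2140, 0.1932, 0.2855], E[r] = 1.7091, γ^t·E[r] = 1.245934, running G = 6.614314
t=4: π = [0.1193, 0.1876, 0.2140, 0.1929, 0.2863], E[r] = 1.7141, γ^t·E[r] = 1.124647, running G = 7.738961
t=5: π = [0.1193, 0.1875, 0.2140, 0.1928, 0.2864], E[r] = 1.7149, γ^t·E[r] = 1.012620, running G = 8.751581

G = 8.7516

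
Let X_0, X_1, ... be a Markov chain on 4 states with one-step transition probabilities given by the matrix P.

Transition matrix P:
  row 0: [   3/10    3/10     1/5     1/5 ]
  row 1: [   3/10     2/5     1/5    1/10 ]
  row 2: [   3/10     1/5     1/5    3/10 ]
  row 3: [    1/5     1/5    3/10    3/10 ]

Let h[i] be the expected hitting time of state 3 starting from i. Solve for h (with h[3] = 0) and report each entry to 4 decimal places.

h = [5.2941, 5.8824, 4.7059, 0.0000]

First-step conditioning: h[3] = 0; for i ≠ 3, h[i] = 1 + Σ_k P[i][k]·h[k].
  h[0] = 1 + 3/10·h[0] + 3/10·h[1] + 1/5·h[2]
  h[1] = 1 + 3/10·h[0] + 2/5·h[1] + 1/5·h[2]
  h[2] = 1 + 3/10·h[0] + 1/5·h[1] + 1/5·h[2]
Solving the 3×3 linear system over states ≠ 3 gives exactly h = [90/17, 100/17, 80/17, 0] (h[3] = 0 is the target).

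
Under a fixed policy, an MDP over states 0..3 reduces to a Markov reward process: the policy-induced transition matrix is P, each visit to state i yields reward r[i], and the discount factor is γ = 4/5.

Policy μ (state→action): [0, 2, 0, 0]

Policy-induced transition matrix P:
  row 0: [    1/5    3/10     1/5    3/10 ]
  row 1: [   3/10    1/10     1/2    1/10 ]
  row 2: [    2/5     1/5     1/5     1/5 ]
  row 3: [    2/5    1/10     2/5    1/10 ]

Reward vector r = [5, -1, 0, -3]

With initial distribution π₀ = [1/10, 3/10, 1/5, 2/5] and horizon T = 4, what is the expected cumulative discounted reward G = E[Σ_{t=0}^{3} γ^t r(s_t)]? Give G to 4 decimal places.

G = 0.8530

t=0: π = [0.1000, 0.3000, 0.2000, 0.4000], E[r] = -1.0000, γ^t·E[r] = -1.000000, running G = -1.000000
t=1: π = [0.3500, 0.1400, 0.3700, 0.1400], E[r] = 1.1900, γ^t·E[r] = 0.952000, running G = -0.048000
t=2: π = [0.3160, 0.2070, 0.2700, 0.2070], E[r] = 0.7520, γ^t·E[r] = 0.481280, running G = 0.433280
t=3: π = [0.3161, 0.1902, 0.3035, 0.1902], E[r] = 0.8197, γ^t·E[r] = 0.419686, running G = 0.852966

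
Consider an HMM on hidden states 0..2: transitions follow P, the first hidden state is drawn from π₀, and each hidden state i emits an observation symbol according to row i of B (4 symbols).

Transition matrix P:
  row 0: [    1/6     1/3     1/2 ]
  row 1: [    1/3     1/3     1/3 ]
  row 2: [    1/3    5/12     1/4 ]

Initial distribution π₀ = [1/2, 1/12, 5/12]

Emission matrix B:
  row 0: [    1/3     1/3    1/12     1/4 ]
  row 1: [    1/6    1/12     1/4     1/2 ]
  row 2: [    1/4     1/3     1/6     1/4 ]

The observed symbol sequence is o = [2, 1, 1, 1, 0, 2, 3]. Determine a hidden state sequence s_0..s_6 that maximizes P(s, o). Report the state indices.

t=0: δ = [4.167e-02, 2.083e-02, 6.944e-02]  (obs o_0=2)
t=1: δ = [7.716e-03, 2.411e-03, 6.944e-03]  ψ = [2, 2, 0]  (obs o_1=1)
t=2: δ = [7.716e-04, 2.411e-04, 1.286e-03]  ψ = [2, 2, 0]  (obs o_2=1)
t=3: δ = [1.429e-04, 4.465e-05, 1.286e-04]  ψ = [2, 2, 0]  (obs o_3=1)
t=4: δ = [1.429e-05, 8.931e-06, 1.786e-05]  ψ = [2, 2, 0]  (obs o_4=0)
t=5: δ = [4.961e-07, 1.861e-06, 1.191e-06]  ψ = [2, 2, 0]  (obs o_5=2)
t=6: δ = [1.550e-07, 3.101e-07, 1.550e-07]  ψ = [1, 1, 1]  (obs o_6=3)
backtrack: best end state = 1; path = [2, 0, 2, 0, 2, 1, 1]

path = [2, 0, 2, 0, 2, 1, 1]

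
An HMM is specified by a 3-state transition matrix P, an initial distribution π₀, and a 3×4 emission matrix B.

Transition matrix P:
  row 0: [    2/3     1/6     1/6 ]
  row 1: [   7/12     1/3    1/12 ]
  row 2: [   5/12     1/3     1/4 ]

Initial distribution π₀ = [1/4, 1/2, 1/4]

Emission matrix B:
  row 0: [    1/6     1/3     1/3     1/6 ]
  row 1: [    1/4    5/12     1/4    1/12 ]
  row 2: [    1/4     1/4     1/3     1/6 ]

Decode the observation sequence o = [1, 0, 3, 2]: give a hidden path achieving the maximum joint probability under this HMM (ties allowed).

path = [1, 0, 0, 0]

t=0: δ = [8.333e-02, 2.083e-01, 6.250e-02]  (obs o_0=1)
t=1: δ = [2.025e-02, 1.736e-02, 4.340e-03]  ψ = [1, 1, 1]  (obs o_1=0)
t=2: δ = [2.251e-03, 4.823e-04, 5.626e-04]  ψ = [0, 1, 0]  (obs o_2=3)
t=3: δ = [5.001e-04, 9.377e-05, 1.250e-04]  ψ = [0, 0, 0]  (obs o_3=2)
backtrack: best end state = 0; path = [1, 0, 0, 0]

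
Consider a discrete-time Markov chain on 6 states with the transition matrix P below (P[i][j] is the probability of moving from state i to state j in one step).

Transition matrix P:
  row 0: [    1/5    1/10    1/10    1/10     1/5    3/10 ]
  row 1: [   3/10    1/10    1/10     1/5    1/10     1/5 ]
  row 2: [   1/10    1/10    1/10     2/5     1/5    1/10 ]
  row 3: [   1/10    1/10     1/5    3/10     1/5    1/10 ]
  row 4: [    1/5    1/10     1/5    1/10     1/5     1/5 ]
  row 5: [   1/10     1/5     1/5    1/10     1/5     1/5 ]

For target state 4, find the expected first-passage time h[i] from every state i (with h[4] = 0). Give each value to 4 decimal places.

h = [5.3196, 5.8455, 5.3063, 5.3063, 0.0000, 5.3662]

First-step conditioning: h[4] = 0; for i ≠ 4, h[i] = 1 + Σ_k P[i][k]·h[k].
  h[0] = 1 + 1/5·h[0] + 1/10·h[1] + 1/10·h[2] + 1/10·h[3] + 3/10·h[5]
  h[1] = 1 + 3/10·h[0] + 1/10·h[1] + 1/10·h[2] + 1/5·h[3] + 1/5·h[5]
  h[2] = 1 + 1/10·h[0] + 1/10·h[1] + 1/10·h[2] + 2/5·h[3] + 1/10·h[5]
  h[3] = 1 + 1/10·h[0] + 1/10·h[1] + 1/5·h[2] + 3/10·h[3] + 1/10·h[5]
  h[5] = 1 + 1/10·h[0] + 1/5·h[1] + 1/5·h[2] + 1/10·h[3] + 1/5·h[5]
Solving the 5×5 linear system over states ≠ 4 gives exactly h = [3995/751, 4390/751, 3985/751, 3985/751, 0, 4030/751] (h[4] = 0 is the target).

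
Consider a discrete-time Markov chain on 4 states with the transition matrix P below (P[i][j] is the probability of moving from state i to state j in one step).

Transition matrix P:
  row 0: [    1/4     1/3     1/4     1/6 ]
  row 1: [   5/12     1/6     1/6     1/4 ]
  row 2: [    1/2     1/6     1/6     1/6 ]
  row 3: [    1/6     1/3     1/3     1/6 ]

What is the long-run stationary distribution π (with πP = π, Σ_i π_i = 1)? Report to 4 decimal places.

π = [0.3330, 0.2535, 0.2257, 0.1878]

Balance equations π_j = Σ_i π_i·P[i][j]:
  π_0 = 1/4·π_0 + 5/12·π_1 + 1/2·π_2 + 1/6·π_3
  π_1 = 1/3·π_0 + 1/6·π_1 + 1/6·π_2 + 1/3·π_3
  π_2 = 1/4·π_0 + 1/6·π_1 + 1/6·π_2 + 1/3·π_3
  normalize: π_0 + π_1 + π_2 + π_3 = 1
Solving the linear system gives exactly π = [360/1081, 274/1081, 244/1081, 203/1081].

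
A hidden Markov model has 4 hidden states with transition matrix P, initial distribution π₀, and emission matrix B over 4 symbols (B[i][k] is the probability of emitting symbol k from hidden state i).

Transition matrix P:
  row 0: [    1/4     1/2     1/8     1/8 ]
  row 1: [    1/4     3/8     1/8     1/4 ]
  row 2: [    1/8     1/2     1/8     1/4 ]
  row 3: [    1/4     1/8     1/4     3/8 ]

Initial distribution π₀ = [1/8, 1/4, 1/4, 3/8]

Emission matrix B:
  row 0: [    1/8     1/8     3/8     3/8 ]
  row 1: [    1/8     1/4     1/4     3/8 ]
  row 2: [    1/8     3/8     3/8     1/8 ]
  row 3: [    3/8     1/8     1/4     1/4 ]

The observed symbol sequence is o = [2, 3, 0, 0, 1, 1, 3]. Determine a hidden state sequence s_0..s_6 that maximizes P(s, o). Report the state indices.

t=0: δ = [4.688e-02, 6.250e-02, 9.375e-02, 9.375e-02]  (obs o_0=2)
t=1: δ = [8.789e-03, 1.758e-02, 2.930e-03, 8.789e-03]  ψ = [3, 2, 3, 3]  (obs o_1=3)
t=2: δ = [5.493e-04, 8.240e-04, 2.747e-04, 1.648e-03]  ψ = [1, 1, 1, 1]  (obs o_2=0)
t=3: δ = [5.150e-05, 3.862e-05, 5.150e-05, 2.317e-04]  ψ = [3, 1, 3, 3]  (obs o_3=0)
t=4: δ = [7.242e-06, 7.242e-06, 2.173e-05, 1.086e-05]  ψ = [3, 3, 3, 3]  (obs o_4=1)
t=5: δ = [3.395e-07, 2.716e-06, 1.018e-06, 6.789e-07]  ψ = [2, 2, 2, 2]  (obs o_5=1)
t=6: δ = [2.546e-07, 3.819e-07, 4.243e-08, 1.697e-07]  ψ = [1, 1, 1, 1]  (obs o_6=3)
backtrack: best end state = 1; path = [2, 1, 3, 3, 2, 1, 1]

path = [2, 1, 3, 3, 2, 1, 1]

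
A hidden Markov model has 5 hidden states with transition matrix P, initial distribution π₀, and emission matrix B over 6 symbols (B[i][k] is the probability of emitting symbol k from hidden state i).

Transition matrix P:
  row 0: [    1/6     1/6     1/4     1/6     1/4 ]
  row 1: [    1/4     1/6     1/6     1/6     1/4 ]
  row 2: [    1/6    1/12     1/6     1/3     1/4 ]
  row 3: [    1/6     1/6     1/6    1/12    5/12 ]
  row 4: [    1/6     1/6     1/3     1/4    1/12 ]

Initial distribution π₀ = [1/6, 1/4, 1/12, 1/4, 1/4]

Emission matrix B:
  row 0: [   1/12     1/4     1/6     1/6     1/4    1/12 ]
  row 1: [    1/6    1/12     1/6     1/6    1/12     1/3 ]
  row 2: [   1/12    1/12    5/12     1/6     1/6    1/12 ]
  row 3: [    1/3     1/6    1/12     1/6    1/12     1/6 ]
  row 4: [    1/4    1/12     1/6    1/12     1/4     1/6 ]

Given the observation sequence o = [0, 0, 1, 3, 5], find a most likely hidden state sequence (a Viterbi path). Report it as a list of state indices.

path = [3, 4, 2, 3, 4]

t=0: δ = [1.389e-02, 4.167e-02, 6.944e-03, 8.333e-02, 6.250e-02]  (obs o_0=0)
t=1: δ = [1.157e-03, 2.315e-03, 1.736e-03, 5.208e-03, 8.681e-03]  ψ = [3, 3, 4, 4, 3]  (obs o_1=0)
t=2: δ = [3.617e-04, 1.206e-04, 2.411e-04, 3.617e-04, 1.808e-04]  ψ = [4, 4, 4, 4, 3]  (obs o_2=1)
t=3: δ = [1.005e-05, 1.005e-05, 1.507e-05, 1.340e-05, 1.256e-05]  ψ = [0, 0, 0, 2, 3]  (obs o_3=3)
t=4: δ = [2.093e-07, 7.442e-07, 3.489e-07, 8.372e-07, 9.303e-07]  ψ = [1, 3, 4, 2, 3]  (obs o_4=5)
backtrack: best end state = 4; path = [3, 4, 2, 3, 4]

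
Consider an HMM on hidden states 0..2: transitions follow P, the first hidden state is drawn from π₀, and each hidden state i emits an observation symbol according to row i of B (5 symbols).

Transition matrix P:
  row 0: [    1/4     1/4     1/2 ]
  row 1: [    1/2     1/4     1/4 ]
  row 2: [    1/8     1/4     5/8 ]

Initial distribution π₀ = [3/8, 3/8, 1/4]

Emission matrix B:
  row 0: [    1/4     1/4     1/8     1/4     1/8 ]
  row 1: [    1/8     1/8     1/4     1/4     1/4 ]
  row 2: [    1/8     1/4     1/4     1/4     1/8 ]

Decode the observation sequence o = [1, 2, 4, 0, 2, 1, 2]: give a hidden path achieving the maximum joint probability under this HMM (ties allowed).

path = [0, 2, 1, 0, 2, 2, 2]

t=0: δ = [9.375e-02, 4.688e-02, 6.250e-02]  (obs o_0=1)
t=1: δ = [2.930e-03, 5.859e-03, 1.172e-02]  ψ = [0, 0, 0]  (obs o_1=2)
t=2: δ = [3.662e-04, 7.324e-04, 9.155e-04]  ψ = [1, 2, 2]  (obs o_2=4)
t=3: δ = [9.155e-05, 2.861e-05, 7.153e-05]  ψ = [1, 2, 2]  (obs o_3=0)
t=4: δ = [2.861e-06, 5.722e-06, 1.144e-05]  ψ = [0, 0, 0]  (obs o_4=2)
t=5: δ = [7.153e-07, 3.576e-07, 1.788e-06]  ψ = [1, 2, 2]  (obs o_5=1)
t=6: δ = [2.794e-08, 1.118e-07, 2.794e-07]  ψ = [2, 2, 2]  (obs o_6=2)
backtrack: best end state = 2; path = [0, 2, 1, 0, 2, 2, 2]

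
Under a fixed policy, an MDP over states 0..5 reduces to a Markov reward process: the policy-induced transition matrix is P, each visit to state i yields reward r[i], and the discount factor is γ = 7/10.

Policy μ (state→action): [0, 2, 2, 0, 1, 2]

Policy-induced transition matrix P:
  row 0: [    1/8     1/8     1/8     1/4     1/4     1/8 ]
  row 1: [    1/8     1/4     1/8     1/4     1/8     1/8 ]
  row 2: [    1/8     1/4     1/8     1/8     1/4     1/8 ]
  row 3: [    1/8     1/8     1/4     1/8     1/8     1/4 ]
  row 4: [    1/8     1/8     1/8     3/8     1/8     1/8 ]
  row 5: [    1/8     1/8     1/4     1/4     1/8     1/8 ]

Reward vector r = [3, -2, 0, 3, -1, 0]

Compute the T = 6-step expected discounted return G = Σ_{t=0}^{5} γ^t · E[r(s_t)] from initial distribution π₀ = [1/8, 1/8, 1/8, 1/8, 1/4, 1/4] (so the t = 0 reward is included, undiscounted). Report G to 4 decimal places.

G = 1.3767

t=0: π = [0.1250, 0.1250, 0.1250, 0.1250, 0.2500, 0.2500], E[r] = 0.2500, γ^t·E[r] = 0.250000, running G = 0.250000
t=1: π = [0.1250, 0.1563, 0.1719, 0.2500, 0.1563, 0.1406], E[r] = 0.6563, γ^t·E[r] = 0.459375, running G = 0.709375
t=2: π = [0.1250, 0.1660, 0.1738, 0.2168, 0.1621, 0.1563], E[r] = 0.5313, γ^t·E[r] = 0.260313, running G = 0.969688
t=3: π = [0.1250, 0.1675, 0.1716, 0.2214, 0.1624, 0.1521], E[r] = 0.5420, γ^t·E[r] = 0.185903, running G = 1.155591
t=4: π = [0.1250, 0.1674, 0.1717, 0.2212, 0.1621, 0.1527], E[r] = 0.5416, γ^t·E[r] = 0.130044, running G = 1.285635
t=5: π = [0.1250, 0.1674, 0.1717, 0.2212, 0.1621, 0.1526], E[r] = 0.5416, γ^t·E[r] = 0.091027, running G = 1.376662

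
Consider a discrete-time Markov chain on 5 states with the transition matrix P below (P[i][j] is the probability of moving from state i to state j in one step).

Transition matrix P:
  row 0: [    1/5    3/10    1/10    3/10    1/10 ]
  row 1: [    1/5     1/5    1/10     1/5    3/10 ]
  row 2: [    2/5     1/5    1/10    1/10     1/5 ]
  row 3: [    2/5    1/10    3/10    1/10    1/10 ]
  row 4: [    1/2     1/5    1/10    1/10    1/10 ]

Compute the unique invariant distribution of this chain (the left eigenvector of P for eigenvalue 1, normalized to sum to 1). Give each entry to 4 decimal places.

Balance equations π_j = Σ_i π_i·P[i][j]:
  π_0 = 1/5·π_0 + 1/5·π_1 + 2/5·π_2 + 2/5·π_3 + 1/2·π_4
  π_1 = 3/10·π_0 + 1/5·π_1 + 1/5·π_2 + 1/10·π_3 + 1/5·π_4
  π_2 = 1/10·π_0 + 1/10·π_1 + 1/10·π_2 + 3/10·π_3 + 1/10·π_4
  π_3 = 3/10·π_0 + 1/5·π_1 + 1/10·π_2 + 1/10·π_3 + 1/10·π_4
  normalize: π_0 + π_1 + π_2 + π_3 + π_4 = 1
Solving the linear system gives exactly π = [605/1946, 207/973, 19/139, 51/278, 152/973].

π = [0.3109, 0.2127, 0.1367, 0.1835, 0.1562]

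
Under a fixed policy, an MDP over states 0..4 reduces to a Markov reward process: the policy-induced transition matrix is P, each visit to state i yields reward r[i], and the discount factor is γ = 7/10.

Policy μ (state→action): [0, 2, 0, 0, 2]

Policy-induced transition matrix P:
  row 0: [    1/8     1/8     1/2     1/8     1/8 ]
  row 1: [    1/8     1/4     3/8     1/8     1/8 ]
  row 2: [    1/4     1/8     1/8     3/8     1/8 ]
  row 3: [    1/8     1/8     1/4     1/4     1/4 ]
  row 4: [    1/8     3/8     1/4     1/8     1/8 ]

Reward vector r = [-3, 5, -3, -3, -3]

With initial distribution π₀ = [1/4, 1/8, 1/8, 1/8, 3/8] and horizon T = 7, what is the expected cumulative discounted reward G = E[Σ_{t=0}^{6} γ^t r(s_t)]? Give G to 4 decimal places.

G = -4.8284

t=0: π = [0.2500, 0.1250, 0.1250, 0.1250, 0.3750], E[r] = -2.0000, γ^t·E[r] = -2.000000, running G = -2.000000
t=1: π = [0.1406, 0.2344, 0.3125, 0.1719, 0.1406], E[r] = -1.1250, γ^t·E[r] = -0.787500, running G = -2.787500
t=2: π = [0.1641, 0.1895, 0.2754, 0.2246, 0.1465], E[r] = -1.4844, γ^t·E[r] = -0.727344, running G = -3.514844
t=3: π = [0.1594, 0.1853, 0.2803, 0.2219, 0.1531], E[r] = -1.5176, γ^t·E[r] = -0.520529, running G = -4.035373
t=4: π = [0.1600, 0.1864, 0.2780, 0.2228, 0.1527], E[r] = -1.5085, γ^t·E[r] = -0.362202, running G = -4.397575
t=5: π = [0.1597, 0.1865, 0.2786, 0.2223, 0.1529], E[r] = -1.5081, γ^t·E[r] = -0.253464, running G = -4.651039
t=6: π = [0.1598, 0.1865, 0.2784, 0.2224, 0.1528], E[r] = -1.5078, γ^t·E[r] = -0.177392, running G = -4.828431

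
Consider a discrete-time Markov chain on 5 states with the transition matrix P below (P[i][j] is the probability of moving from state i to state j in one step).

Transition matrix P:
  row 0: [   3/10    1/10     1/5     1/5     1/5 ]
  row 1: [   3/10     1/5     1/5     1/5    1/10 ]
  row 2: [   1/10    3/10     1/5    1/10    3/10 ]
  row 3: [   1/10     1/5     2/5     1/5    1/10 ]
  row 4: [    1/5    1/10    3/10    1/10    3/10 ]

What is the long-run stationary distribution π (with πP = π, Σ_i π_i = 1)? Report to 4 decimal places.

Balance equations π_j = Σ_i π_i·P[i][j]:
  π_0 = 3/10·π_0 + 3/10·π_1 + 1/10·π_2 + 1/10·π_3 + 1/5·π_4
  π_1 = 1/10·π_0 + 1/5·π_1 + 3/10·π_2 + 1/5·π_3 + 1/10·π_4
  π_2 = 1/5·π_0 + 1/5·π_1 + 1/5·π_2 + 2/5·π_3 + 3/10·π_4
  π_3 = 1/5·π_0 + 1/5·π_1 + 1/10·π_2 + 1/5·π_3 + 1/10·π_4
  normalize: π_0 + π_1 + π_2 + π_3 + π_4 = 1
Solving the linear system gives exactly π = [50/253, 1491/8096, 255/1012, 113/736, 861/4048].

π = [0.1976, 0.1842, 0.2520, 0.1535, 0.2127]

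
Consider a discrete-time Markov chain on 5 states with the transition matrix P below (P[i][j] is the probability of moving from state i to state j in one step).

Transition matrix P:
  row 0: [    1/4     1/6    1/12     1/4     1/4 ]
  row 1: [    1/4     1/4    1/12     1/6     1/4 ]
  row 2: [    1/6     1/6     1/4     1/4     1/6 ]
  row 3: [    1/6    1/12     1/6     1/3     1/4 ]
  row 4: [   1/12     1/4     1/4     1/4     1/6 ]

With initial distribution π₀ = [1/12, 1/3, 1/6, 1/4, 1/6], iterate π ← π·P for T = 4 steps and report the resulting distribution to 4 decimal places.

π = [0.1783, 0.1784, 0.1691, 0.2565, 0.2178]

t=0: π = [0.0833, 0.3333, 0.1667, 0.2500, 0.1667]
t=1: π = [0.1875, 0.1875, 0.1597, 0.2431, 0.2222]
t=2: π = [0.1794, 0.1806, 0.1672, 0.2546, 0.2182]
t=3: π = [0.1785, 0.1787, 0.1688, 0.2562, 0.2179]
t=4: π = [0.1783, 0.1784, 0.1691, 0.2565, 0.2178]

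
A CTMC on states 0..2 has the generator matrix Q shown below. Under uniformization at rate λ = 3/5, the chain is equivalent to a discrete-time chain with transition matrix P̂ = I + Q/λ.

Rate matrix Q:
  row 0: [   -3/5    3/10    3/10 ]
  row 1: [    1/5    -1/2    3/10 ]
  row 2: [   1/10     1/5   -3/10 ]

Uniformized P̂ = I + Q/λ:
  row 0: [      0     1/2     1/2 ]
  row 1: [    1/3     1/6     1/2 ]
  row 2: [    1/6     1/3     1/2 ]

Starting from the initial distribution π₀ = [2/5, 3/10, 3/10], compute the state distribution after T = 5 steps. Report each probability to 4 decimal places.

t=0: π = [0.4000, 0.3000, 0.3000]
t=1: π = [0.1500, 0.3500, 0.5000]
t=2: π = [0.2000, 0.3000, 0.5000]
t=3: π = [0.1833, 0.3167, 0.5000]
t=4: π = [0.1889, 0.3111, 0.5000]
t=5: π = [0.1870, 0.3130, 0.5000]

π = [0.1870, 0.3130, 0.5000]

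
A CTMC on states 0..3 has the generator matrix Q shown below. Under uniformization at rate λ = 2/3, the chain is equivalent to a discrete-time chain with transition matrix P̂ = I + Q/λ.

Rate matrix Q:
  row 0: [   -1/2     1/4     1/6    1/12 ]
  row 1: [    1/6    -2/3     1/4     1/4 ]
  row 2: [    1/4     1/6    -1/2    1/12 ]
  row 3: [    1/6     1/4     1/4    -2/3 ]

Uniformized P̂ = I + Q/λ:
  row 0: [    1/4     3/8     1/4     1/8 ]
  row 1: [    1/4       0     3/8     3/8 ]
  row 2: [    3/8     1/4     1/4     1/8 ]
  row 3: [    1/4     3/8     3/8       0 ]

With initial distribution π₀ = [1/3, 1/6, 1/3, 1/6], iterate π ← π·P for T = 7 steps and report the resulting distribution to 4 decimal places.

t=0: π = [0.3333, 0.1667, 0.3333, 0.1667]
t=1: π = [0.2917, 0.2708, 0.2917, 0.1458]
t=2: π = [0.2865, 0.2370, 0.3021, 0.1745]
t=3: π = [0.2878, 0.2484, 0.3014, 0.1624]
t=4: π = [0.2877, 0.2442, 0.3014, 0.1668]
t=5: π = [0.2877, 0.2458, 0.3014, 0.1652]
t=6: π = [0.2877, 0.2452, 0.3014, 0.1658]
t=7: π = [0.2877, 0.2454, 0.3014, 0.1656]

π = [0.2877, 0.2454, 0.3014, 0.1656]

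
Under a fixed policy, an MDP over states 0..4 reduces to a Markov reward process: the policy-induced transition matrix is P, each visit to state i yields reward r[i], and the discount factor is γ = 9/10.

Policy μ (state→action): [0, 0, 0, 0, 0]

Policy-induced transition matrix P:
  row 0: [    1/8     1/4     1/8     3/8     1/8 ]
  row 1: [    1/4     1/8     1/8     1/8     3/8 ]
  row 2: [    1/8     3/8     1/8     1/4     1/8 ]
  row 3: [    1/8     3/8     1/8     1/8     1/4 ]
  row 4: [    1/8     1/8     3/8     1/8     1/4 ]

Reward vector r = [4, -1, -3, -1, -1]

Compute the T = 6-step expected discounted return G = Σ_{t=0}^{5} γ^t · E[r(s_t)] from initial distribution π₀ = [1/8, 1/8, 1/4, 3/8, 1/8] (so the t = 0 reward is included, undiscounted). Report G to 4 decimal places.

G = -3.0527

t=0: π = [0.1250, 0.1250, 0.2500, 0.3750, 0.1250], E[r] = -0.8750, γ^t·E[r] = -0.875000, running G = -0.875000
t=1: π = [0.1406, 0.2969, 0.1563, 0.1875, 0.2188], E[r] = -0.6094, γ^t·E[r] = -0.548438, running G = -1.423438
t=2: π = [0.1621, 0.2285, 0.1797, 0.1797, 0.2500], E[r] = -0.5488, γ^t·E[r] = -0.444551, running G = -1.867988
t=3: π = [0.1536, 0.2351, 0.1875, 0.1880, 0.2358], E[r] = -0.6072, γ^t·E[r] = -0.442633, running G = -2.310621
t=4: π = [0.1544, 0.2381, 0.1840, 0.1868, 0.2368], E[r] = -0.5960, γ^t·E[r] = -0.391021, running G = -2.701642
t=5: π = [0.1548, 0.2370, 0.1842, 0.1866, 0.2375], E[r] = -0.5946, γ^t·E[r] = -0.351097, running G = -3.052739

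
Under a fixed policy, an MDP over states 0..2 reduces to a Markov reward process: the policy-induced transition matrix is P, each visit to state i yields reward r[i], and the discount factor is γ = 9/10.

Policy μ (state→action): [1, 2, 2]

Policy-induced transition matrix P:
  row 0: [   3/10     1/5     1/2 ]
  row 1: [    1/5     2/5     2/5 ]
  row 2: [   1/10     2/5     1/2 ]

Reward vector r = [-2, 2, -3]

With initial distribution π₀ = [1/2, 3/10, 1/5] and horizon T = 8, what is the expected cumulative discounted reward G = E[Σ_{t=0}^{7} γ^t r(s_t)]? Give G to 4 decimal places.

G = -5.9859

t=0: π = [0.5000, 0.3000, 0.2000], E[r] = -1.0000, γ^t·E[r] = -1.000000, running G = -1.000000
t=1: π = [0.2300, 0.3000, 0.4700], E[r] = -1.2700, γ^t·E[r] = -1.143000, running G = -2.143000
t=2: π = [0.1760, 0.3540, 0.4700], E[r] = -1.0540, γ^t·E[r] = -0.853740, running G = -2.996740
t=3: π = [0.1706, 0.3648, 0.4646], E[r] = -1.0054, γ^t·E[r] = -0.732937, running G = -3.729677
t=4: π = [0.1706, 0.3659, 0.4635], E[r] = -1.0000, γ^t·E[r] = -0.656100, running G = -4.385777
t=5: π = [0.1707, 0.3659, 0.4634], E[r] = -0.9999, γ^t·E[r] = -0.590426, running G = -4.976203
t=6: π = [0.1707, 0.3659, 0.4634], E[r] = -1.0000, γ^t·E[r] = -0.531430, running G = -5.507632
t=7: π = [0.1707, 0.3659, 0.4634], E[r] = -1.0000, γ^t·E[r] = -0.478296, running G = -5.985928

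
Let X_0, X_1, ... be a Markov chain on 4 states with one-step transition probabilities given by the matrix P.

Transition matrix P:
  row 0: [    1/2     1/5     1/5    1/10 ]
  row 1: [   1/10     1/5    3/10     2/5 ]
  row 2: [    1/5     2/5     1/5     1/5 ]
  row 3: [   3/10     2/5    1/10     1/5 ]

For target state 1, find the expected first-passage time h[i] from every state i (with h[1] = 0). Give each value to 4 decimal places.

h = [3.7917, 0.0000, 2.9583, 3.0417]

First-step conditioning: h[1] = 0; for i ≠ 1, h[i] = 1 + Σ_k P[i][k]·h[k].
  h[0] = 1 + 1/2·h[0] + 1/5·h[2] + 1/10·h[3]
  h[2] = 1 + 1/5·h[0] + 1/5·h[2] + 1/5·h[3]
  h[3] = 1 + 3/10·h[0] + 1/10·h[2] + 1/5·h[3]
Solving the 3×3 linear system over states ≠ 1 gives exactly h = [91/24, 0, 71/24, 73/24] (h[1] = 0 is the target).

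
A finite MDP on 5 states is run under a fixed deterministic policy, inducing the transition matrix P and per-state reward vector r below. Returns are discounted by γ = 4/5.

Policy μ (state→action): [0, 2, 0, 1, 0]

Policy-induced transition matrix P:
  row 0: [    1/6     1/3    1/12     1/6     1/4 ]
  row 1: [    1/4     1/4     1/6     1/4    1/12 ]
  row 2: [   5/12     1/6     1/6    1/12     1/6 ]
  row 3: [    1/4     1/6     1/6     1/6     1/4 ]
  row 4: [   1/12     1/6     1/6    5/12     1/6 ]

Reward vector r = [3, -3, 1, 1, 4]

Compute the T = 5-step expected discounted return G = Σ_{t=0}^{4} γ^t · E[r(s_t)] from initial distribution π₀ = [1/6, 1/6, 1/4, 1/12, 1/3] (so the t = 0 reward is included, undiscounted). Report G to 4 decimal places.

t=0: π = [0.1667, 0.1667, 0.2500, 0.0833, 0.3333], E[r] = 1.6667, γ^t·E[r] = 1.666667, running G = 1.666667
t=1: π = [0.2222, 0.2083, 0.1528, 0.2431, 0.1736], E[r] = 1.1319, γ^t·E[r] = 0.905556, running G = 2.572222
t=2: π = [0.2280, 0.2211, 0.1481, 0.2147, 0.1881], E[r] = 1.1360, γ^t·E[r] = 0.727037, running G = 3.299259
t=3: π = [0.2243, 0.2231, 0.1477, 0.2198, 0.1851], E[r] = 1.1117, γ^t·E[r] = 0.569210, running G = 3.868469
t=4: π = [0.2251, 0.2226, 0.1480, 0.2192, 0.1851], E[r] = 1.1148, γ^t·E[r] = 0.456614, running G = 4.325083

G = 4.3251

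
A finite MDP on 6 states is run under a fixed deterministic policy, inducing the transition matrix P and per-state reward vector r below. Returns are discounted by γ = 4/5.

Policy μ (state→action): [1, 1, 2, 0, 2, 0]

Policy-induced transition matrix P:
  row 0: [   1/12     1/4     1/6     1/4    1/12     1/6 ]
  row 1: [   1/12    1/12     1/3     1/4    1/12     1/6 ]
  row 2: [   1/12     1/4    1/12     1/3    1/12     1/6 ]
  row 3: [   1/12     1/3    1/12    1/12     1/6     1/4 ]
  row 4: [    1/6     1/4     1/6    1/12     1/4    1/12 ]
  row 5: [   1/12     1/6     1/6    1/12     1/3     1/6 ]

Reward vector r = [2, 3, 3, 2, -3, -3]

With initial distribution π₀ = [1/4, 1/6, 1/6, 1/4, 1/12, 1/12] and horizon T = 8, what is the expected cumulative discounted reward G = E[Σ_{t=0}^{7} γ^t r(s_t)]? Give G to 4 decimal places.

G = 3.8018

t=0: π = [0.2500, 0.1667, 0.1667, 0.2500, 0.0833, 0.0833], E[r] = 1.5000, γ^t·E[r] = 1.500000, running G = 1.500000
t=1: π = [0.0903, 0.2361, 0.1597, 0.1944, 0.1389, 0.1806], E[r] = 0.7986, γ^t·E[r] = 0.638889, running G = 2.138889
t=2: π = [0.0949, 0.2118, 0.1765, 0.1777, 0.1678, 0.1713], E[r] = 0.6927, γ^t·E[r] = 0.443333, running G = 2.582222
t=3: π = [0.0973, 0.2152, 0.1725, 0.1786, 0.1689, 0.1675], E[r] = 0.7056, γ^t·E[r] = 0.361259, running G = 2.943481
t=4: π = [0.0974, 0.2151, 0.1733, 0.1785, 0.1682, 0.1675], E[r] = 0.7098, γ^t·E[r] = 0.290724, running G = 3.234206
t=5: π = [0.0974, 0.2151, 0.1732, 0.1787, 0.1681, 0.1675], E[r] = 0.7100, γ^t·E[r] = 0.232669, running G = 3.466875
t=6: π = [0.0973, 0.2151, 0.1732, 0.1787, 0.1681, 0.1676], E[r] = 0.7099, γ^t·E[r] = 0.186089, running G = 3.652964
t=7: π = [0.0973, 0.2151, 0.1732, 0.1787, 0.1681, 0.1675], E[r] = 0.7099, γ^t·E[r] = 0.148868, running G = 3.801833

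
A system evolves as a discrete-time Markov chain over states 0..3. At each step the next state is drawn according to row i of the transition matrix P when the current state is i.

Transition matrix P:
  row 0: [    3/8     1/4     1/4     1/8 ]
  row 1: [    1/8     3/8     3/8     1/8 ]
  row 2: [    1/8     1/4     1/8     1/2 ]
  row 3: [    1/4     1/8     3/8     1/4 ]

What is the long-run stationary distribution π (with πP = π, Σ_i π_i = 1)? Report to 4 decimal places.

Balance equations π_j = Σ_i π_i·P[i][j]:
  π_0 = 3/8·π_0 + 1/8·π_1 + 1/8·π_2 + 1/4·π_3
  π_1 = 1/4·π_0 + 3/8·π_1 + 1/4·π_2 + 1/8·π_3
  π_2 = 1/4·π_0 + 3/8·π_1 + 1/8·π_2 + 3/8·π_3
  normalize: π_0 + π_1 + π_2 + π_3 = 1
Solving the linear system gives exactly π = [89/423, 35/141, 118/423, 37/141].

π = [0.2104, 0.2482, 0.2790, 0.2624]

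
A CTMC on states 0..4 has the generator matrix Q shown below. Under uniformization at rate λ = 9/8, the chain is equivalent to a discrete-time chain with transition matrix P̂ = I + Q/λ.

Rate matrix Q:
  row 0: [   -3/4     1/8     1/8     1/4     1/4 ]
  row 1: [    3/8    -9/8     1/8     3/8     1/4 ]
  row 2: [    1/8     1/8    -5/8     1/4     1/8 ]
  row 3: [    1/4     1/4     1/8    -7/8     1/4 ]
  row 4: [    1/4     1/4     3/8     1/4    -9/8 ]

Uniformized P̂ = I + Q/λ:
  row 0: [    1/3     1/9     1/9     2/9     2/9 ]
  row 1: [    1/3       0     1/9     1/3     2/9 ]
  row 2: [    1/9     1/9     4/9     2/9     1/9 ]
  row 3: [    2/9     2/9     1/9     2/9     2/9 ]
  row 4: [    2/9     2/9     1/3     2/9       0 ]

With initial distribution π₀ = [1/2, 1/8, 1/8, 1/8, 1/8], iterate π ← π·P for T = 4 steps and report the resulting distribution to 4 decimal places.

t=0: π = [0.5000, 0.1250, 0.1250, 0.1250, 0.1250]
t=1: π = [0.2778, 0.1250, 0.1806, 0.2361, 0.1806]
t=2: π = [0.2469, 0.1435, 0.2114, 0.2361, 0.1620]
t=3: π = [0.2421, 0.1394, 0.2176, 0.2382, 0.1627]
t=4: π = [0.2404, 0.1402, 0.2198, 0.2377, 0.1619]

π = [0.2404, 0.1402, 0.2198, 0.2377, 0.1619]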